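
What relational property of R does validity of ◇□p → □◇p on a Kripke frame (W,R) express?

Convergence

Suppose ◇□p→□◇p is valid. Take Rxy, Rxz and set V(p)={w : Ryw}. Then □p at y so ◇□p at x, so □◇p at x, so ◇p at z, giving w with Rzw and Ryw.
Conversely, on a frame with convergence the schema holds at every world under every valuation.
So the correspondent is convergence.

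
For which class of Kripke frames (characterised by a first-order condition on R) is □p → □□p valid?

Transitivity

Suppose □p→□□p is valid. Take Rxy, Ryz and set V(p)={w : Rxw}. Then □p at x, so □□p at x, so □p at y, so p at z, i.e. Rxz.
The converse is a direct semantic check.
Frame condition: ∀x ∀y ∀z (Rxy ∧ Ryz → Rxz).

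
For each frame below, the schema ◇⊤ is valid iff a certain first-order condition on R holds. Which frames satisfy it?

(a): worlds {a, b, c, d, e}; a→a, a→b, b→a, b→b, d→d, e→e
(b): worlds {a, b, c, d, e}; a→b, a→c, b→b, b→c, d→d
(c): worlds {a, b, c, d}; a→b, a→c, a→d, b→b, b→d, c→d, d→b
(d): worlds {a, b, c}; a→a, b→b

This is the axiom for seriality; its first-order frame correspondent is ∀x ∃y Rxy.
(a): fails — world c has no successor.
(b): fails — world c has no successor.
(c): satisfies the condition.
(d): fails — world c has no successor.

(c)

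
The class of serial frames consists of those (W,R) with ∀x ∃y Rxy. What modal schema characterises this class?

A defining formula is □r → ◇r (the D axiom).
Suppose □r→◇r is valid. At any x set V(r)=W. Then □r at x, so ◇r at x, so x has a successor.

□r → ◇r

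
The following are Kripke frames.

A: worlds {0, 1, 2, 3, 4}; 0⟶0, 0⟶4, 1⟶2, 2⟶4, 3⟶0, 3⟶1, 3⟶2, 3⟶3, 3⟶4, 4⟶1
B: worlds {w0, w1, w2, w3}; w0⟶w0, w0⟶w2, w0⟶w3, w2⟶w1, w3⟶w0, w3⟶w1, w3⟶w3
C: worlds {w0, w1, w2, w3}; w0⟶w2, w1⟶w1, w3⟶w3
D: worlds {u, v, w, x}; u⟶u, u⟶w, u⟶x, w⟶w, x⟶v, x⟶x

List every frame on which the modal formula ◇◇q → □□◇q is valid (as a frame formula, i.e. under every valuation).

C

This is the axiom for a generalized confluence (Geach) condition; its first-order frame correspondent is ∀x ∀y ∀z ((xR²y ∧ xR²z) → ∃w (y = w ∧ zRw)).
A: fails — 0R²0, 0R²1 but no w with 0=w and 1Rw.
B: fails — w0R²w0, w0R²w1 but no w with w0=w and w1Rw.
C: ✓.
D: fails — uR²u, uR²v but no t with u=t and vRt.
Valid on: C.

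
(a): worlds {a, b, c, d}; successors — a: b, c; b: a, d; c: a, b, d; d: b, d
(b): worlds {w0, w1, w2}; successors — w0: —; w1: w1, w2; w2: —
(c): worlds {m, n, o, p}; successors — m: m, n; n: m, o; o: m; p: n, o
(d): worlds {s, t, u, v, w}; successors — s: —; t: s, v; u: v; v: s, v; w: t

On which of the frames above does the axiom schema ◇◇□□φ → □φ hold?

The schema corresponds to a generalized confluence (Geach) condition: ∀x ∀y ∀z ((xR²y ∧ xRz) → ∃w (yR²w ∧ z = w)).
(a): fails — aR²a, aRc but no w with aR²w and c=w.
(b): fails — w1R²w2, w1Rw1 but no w with w2R²w and w1=w.
(c): fails — nR²n, nRo but no w with nR²w and o=w.
(d): fails — tR²s, tRs but no w* with sR²w* and s=w*.

none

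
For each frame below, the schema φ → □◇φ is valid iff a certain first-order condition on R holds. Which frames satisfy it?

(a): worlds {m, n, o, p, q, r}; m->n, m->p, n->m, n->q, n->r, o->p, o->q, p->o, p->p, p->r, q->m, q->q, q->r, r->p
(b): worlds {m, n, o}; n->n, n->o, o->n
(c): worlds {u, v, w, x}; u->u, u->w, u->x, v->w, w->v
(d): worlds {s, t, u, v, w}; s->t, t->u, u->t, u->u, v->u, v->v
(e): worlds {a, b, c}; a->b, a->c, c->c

Frame correspondent (Sahlqvist): ∀x ∀y (Rxy → Ryx) — i.e. symmetry.
(a): fails — Rnr but not Rrn.
(b): holds.
(c): fails — Ruw but not Rwu.
(d): fails — Rvu but not Ruv.
(e): fails — Rac but not Rca.

(b)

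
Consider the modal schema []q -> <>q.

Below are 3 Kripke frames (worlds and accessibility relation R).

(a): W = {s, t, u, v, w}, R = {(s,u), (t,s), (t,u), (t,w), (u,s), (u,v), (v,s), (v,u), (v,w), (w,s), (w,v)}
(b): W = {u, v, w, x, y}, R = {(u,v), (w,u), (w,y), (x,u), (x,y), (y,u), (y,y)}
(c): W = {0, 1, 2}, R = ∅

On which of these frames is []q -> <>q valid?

Frame correspondent (Sahlqvist): forall x exists y Rxy — i.e. seriality.
(a): holds.
(b): fails — world v has no successor.
(c): fails — world 0 has no successor.

(a)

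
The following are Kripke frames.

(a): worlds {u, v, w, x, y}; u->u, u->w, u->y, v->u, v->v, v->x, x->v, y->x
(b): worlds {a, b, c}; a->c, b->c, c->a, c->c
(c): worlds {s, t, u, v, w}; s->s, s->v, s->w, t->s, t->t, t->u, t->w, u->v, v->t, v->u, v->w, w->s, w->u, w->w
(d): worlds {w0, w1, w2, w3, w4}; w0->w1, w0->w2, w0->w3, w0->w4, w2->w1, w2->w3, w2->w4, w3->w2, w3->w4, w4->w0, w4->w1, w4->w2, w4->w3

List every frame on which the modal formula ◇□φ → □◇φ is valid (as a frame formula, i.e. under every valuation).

(b)

Frame correspondent (Sahlqvist): ∀x ∀y ∀z (Rxy ∧ Rxz → ∃w (Ryw ∧ Rzw)) — i.e. convergence.
(a): fails — Ruw and Ruw but w and w have no common successor.
(b): holds.
(c): fails — Rtw and Rtu but w and u have no common successor.
(d): fails — Rw0w4 and Rw0w1 but w4 and w1 have no common successor.
Valid on: (b).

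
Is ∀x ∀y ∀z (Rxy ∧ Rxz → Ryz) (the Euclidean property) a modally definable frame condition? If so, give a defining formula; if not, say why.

Yes — defined by ◇r → □◇r

This is a Sahlqvist condition; the 5 axiom ◇r → □◇r defines it.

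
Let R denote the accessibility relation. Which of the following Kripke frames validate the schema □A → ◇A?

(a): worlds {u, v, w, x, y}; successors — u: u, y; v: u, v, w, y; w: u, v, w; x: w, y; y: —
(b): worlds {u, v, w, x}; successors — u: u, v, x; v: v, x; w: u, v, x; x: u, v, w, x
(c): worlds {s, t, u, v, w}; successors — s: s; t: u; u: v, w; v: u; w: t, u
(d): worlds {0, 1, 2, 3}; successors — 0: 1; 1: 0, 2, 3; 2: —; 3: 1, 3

(b), (c)

The schema corresponds to seriality: ∀x ∃y Rxy.
(a): fails — world y has no successor.
(b): satisfies the condition.
(c): satisfies the condition.
(d): fails — world 2 has no successor.
Valid on: (b), (c).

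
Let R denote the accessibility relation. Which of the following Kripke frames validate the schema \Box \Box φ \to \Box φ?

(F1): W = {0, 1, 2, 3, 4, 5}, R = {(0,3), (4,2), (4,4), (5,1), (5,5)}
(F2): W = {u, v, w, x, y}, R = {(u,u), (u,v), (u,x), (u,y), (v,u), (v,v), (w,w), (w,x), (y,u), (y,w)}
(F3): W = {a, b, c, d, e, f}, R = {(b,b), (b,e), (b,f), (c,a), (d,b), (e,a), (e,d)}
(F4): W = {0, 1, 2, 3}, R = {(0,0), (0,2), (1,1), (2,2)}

Frame correspondent (Sahlqvist): \forall x \forall y (Rxy \to \exists z (Rxz \wedge Rzy)) — i.e. density.
(F1): fails — R03 but no z with R0z and Rz3.
(F2): satisfies the condition.
(F3): fails — Rea but no z with Rez and Rza.
(F4): satisfies the condition.

(F2), (F4)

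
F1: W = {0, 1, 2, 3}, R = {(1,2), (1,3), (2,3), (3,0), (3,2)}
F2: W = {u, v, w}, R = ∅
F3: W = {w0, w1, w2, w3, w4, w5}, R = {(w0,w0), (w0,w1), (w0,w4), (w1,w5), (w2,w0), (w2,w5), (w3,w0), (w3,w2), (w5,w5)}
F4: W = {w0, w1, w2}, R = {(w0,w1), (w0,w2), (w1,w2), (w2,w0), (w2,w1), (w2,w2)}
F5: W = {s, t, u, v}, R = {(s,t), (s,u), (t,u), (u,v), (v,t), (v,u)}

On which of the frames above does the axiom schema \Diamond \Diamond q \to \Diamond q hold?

F2

Frame correspondent (Sahlqvist): \forall x \forall y \forall z (Rxy \wedge Ryz \to Rxz) — i.e. transitivity.
F1: fails — R32 and R23 but not R33.
F2: ✓.
F3: fails — Rw3w2 and Rw2w5 but not Rw3w5.
F4: fails — Rw1w2 and Rw2w1 but not Rw1w1.
F5: fails — Ruv and Rvt but not Rut.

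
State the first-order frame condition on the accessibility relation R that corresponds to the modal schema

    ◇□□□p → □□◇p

This is a Sahlqvist (Geach-type) schema ◇^1□^3p → □^2◇^1p.
Minimal-valuation argument: fix x; take any y with xR^1y and any z with xR^2z. Set V(p) to the set of worlds R-reachable from y in exactly 3 steps. Then □^3p holds at y, so the antecedent holds at x; validity forces ◇^1p at z, giving a w with zR^1w and yR^3w.
First-order correspondent: ∀x ∀y ∀z ((xRy ∧ xR²z) → ∃w (yR³w ∧ zRw)).

∀x ∀y ∀z ((xRy ∧ xR²z) → ∃w (yR³w ∧ zRw))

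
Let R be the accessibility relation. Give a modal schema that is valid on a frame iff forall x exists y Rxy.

This is seriality; the standard corresponding axiom is D: □s → ◇s.
Suppose □s→◇s is valid. At any x set V(s)=W. Then □s at x, so ◇s at x, so x has a successor.

□s → ◇s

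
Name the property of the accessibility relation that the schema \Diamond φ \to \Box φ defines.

partial functionality

Suppose ◇φ→□φ is valid. Take Rxy, Rxz and set V(φ)={y}. Then ◇φ at x, so □φ at x, so φ at z, i.e. z=y.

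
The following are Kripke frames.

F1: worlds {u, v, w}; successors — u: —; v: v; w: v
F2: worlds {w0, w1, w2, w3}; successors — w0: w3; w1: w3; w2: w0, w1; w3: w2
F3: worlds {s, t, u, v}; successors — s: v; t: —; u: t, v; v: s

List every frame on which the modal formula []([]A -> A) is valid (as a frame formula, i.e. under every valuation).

Frame correspondent (Sahlqvist): forall x forall y (Rxy -> Ryy) — i.e. shift-reflexivity.
F1: ✓.
F2: fails — Rw3w2 but not Rw2w2.
F3: fails — Ruv but not Rvv.
Valid on: F1.

F1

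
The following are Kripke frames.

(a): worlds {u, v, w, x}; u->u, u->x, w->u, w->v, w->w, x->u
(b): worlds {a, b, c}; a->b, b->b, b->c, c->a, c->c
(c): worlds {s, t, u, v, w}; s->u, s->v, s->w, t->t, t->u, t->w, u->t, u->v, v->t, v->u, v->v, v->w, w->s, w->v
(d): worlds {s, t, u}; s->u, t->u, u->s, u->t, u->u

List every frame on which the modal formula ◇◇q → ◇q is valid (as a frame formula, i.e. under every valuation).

none

The schema corresponds to transitivity: ∀x ∀y ∀z (Rxy ∧ Ryz → Rxz).
(a): fails — Rwu and Rux but not Rwx.
(b): fails — Rbc and Rca but not Rba.
(c): fails — Ruv and Rvw but not Ruw.
(d): fails — Rtu and Rut but not Rtt.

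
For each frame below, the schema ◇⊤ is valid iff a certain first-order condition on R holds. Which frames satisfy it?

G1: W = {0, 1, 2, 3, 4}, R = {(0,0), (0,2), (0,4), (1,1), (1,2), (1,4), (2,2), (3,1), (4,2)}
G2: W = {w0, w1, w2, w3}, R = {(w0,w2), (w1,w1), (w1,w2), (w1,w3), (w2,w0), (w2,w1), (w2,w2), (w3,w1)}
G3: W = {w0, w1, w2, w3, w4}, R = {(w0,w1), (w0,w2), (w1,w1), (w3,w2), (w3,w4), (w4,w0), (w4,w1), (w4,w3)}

The schema corresponds to seriality: ∀x ∃y Rxy.
G1: satisfies the condition.
G2: satisfies the condition.
G3: fails — world w2 has no successor.
Valid on: G1, G2.

G1, G2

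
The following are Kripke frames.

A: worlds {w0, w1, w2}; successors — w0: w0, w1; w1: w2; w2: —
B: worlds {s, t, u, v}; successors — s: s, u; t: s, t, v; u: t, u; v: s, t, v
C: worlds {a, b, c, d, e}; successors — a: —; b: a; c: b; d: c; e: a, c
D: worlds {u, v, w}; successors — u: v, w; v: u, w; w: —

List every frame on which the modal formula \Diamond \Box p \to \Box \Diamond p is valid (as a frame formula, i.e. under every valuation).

Frame correspondent (Sahlqvist): \forall x \forall y \forall z (Rxy \wedge Rxz \to \exists w (Ryw \wedge Rzw)) — i.e. convergence.
A: fails — Rw0w1 and Rw0w0 but w1 and w0 have no common successor.
B: condition met.
C: fails — Rba and Rba but a and a have no common successor.
D: fails — Ruv and Ruw but v and w have no common successor.
Valid on: B.

B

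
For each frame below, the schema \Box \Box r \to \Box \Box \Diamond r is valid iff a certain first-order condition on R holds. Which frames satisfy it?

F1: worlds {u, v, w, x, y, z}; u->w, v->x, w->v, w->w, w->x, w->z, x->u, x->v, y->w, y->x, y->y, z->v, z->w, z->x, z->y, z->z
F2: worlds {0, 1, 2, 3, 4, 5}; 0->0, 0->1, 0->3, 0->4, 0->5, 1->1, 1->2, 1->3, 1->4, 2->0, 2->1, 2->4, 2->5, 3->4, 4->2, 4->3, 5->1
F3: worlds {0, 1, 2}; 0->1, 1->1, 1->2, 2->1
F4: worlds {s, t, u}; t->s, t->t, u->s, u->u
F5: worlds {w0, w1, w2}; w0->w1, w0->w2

F3, F5

Frame correspondent (Sahlqvist): \forall x \forall z (x R^2 z \to \exists w (x R^2 w \wedge zRw)) — i.e. a generalized confluence (Geach) condition.
F1: fails — vR²u but no t with vR²t and uRt.
F2: fails — 3R²2 but no w with 3R²w and 2Rw.
F3: holds.
F4: fails — tR²s but no w with tR²w and sRw.
F5: holds.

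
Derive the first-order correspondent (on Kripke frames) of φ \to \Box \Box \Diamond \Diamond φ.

\forall x \forall z (x R^2 z \to \exists w (x = w \wedge z R^2 w))

This is a Sahlqvist (Geach-type) schema ◇^0□^0φ → □^2◇^2φ.
Minimal-valuation argument: fix x; take any y with xR^0y and any z with xR^2z. Set V(φ) to the set of worlds R-reachable from y in exactly 0 steps. Then □^0φ holds at y, so the antecedent holds at x; validity forces ◇^2φ at z, giving a w with zR^2w and yR^0w.
First-order correspondent: \forall x \forall z (x R^2 z \to \exists w (x = w \wedge z R^2 w)).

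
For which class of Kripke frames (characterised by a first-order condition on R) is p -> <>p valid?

This is frame-equivalent to □p → p (substitute ¬p for p and contrapose).
Suppose □p→p is valid. At any x set V(p)={w : Rxw}. Then □p holds at x, so p holds at x, i.e. Rxx.

Reflexivity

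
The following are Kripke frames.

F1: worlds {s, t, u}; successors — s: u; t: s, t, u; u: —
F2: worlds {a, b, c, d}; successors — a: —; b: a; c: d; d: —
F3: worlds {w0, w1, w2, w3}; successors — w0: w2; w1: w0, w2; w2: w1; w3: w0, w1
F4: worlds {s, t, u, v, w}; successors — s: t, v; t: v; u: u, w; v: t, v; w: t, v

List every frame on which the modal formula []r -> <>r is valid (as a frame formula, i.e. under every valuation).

F3, F4

The schema corresponds to seriality: forall x exists y Rxy.
F1: fails — world u has no successor.
F2: fails — world a has no successor.
F3: condition met.
F4: condition met.
Valid on: F3, F4.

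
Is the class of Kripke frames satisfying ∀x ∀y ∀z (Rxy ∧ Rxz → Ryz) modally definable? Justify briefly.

Yes, by ◇r → □◇r

This is a Sahlqvist condition; the 5 axiom ◇r → □◇r defines it.
Suppose ◇r→□◇r is valid. Take Rxy, Rxz and set V(r)={y}. Then ◇r at x, so □◇r at x, so ◇r at z, so some w with Rzw has r; w=y, i.e. Rzy. By symmetry of the argument, Ryz.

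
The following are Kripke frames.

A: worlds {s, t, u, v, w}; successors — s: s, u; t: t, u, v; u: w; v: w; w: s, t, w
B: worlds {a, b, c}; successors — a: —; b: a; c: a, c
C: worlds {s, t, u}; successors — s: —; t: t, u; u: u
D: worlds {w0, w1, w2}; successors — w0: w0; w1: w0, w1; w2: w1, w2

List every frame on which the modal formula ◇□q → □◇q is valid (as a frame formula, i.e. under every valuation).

C, D

The schema corresponds to convergence: ∀x ∀y ∀z (Rxy ∧ Rxz → ∃w (Ryw ∧ Rzw)).
A: fails — Rsu and Rss but u and s have no common successor.
B: fails — Rba and Rba but a and a have no common successor.
C: condition met.
D: condition met.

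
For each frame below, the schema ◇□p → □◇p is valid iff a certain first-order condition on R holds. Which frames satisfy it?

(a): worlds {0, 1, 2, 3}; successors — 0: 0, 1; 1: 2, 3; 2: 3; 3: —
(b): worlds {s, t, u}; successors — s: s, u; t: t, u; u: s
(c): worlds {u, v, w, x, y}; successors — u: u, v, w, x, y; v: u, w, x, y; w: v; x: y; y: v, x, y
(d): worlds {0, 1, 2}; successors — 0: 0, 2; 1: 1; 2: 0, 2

(d)

Frame correspondent (Sahlqvist): ∀x ∀y ∀z (Rxy ∧ Rxz → ∃w (Ryw ∧ Rzw)) — i.e. convergence.
(a): fails — R00 and R01 but 0 and 1 have no common successor.
(b): fails — Rtt and Rtu but t and u have no common successor.
(c): fails — Ruv and Ruw but v and w have no common successor.
(d): satisfies the condition.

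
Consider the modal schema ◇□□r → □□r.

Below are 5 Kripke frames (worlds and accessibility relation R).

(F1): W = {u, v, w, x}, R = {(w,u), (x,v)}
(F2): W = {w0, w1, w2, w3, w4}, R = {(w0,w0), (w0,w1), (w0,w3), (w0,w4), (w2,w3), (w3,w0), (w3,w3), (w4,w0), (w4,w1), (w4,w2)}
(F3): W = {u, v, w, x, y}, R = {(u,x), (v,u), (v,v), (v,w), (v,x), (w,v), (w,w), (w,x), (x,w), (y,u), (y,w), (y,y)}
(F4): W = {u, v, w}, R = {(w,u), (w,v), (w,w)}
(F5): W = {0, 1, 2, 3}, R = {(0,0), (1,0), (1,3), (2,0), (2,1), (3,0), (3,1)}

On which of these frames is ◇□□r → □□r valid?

This is the axiom for a generalized confluence (Geach) condition; its first-order frame correspondent is ∀x ∀y ∀z ((xRy ∧ xR²z) → ∃w (yR²w ∧ z = w)).
(F1): ✓.
(F2): fails — w0Rw1, w0R²w0 but no w with w1R²w and w0=w.
(F3): fails — vRu, vR²u but no t with uR²t and u=t.
(F4): fails — wRu, wR²u but no t with uR²t and u=t.
(F5): fails — 1R0, 1R²1 but no w with 0R²w and 1=w.

(F1)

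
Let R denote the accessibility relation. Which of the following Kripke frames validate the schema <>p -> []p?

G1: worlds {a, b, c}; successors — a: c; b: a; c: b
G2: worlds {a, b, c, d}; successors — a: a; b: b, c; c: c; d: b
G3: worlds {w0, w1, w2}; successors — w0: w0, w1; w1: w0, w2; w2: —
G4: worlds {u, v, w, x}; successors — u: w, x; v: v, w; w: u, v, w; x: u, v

This is the axiom for partial functionality; its first-order frame correspondent is forall x forall y forall z (Rxy & Rxz -> y = z).
G1: condition met.
G2: fails — b sees both b and c.
G3: fails — w0 sees both w0 and w1.
G4: fails — u sees both w and x.

G1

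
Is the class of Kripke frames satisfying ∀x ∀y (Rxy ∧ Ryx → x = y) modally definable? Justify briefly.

Not definable by any modal formula

Modal frame validity is preserved under surjective bounded morphisms.
The 8-cycle (worlds a,b,c,d,e,f,g,h with a→b→c→d→e→f→g→h→a) is antisymmetric. Sending even-indexed worlds to s and odd-indexed worlds to t is a surjective bounded morphism onto the two-world frame with s↔t, which is not antisymmetric.
So no modal formula (or set of formulas) defines exactly the antisymmetric frames.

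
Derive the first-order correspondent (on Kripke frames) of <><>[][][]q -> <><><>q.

forall x forall y (x R^2 y -> exists w (y R^3 w & x R^3 w))

This is a Sahlqvist (Geach-type) schema ◇^2□^3q → □^0◇^3q.
First-order correspondent: forall x forall y (x R^2 y -> exists w (y R^3 w & x R^3 w)).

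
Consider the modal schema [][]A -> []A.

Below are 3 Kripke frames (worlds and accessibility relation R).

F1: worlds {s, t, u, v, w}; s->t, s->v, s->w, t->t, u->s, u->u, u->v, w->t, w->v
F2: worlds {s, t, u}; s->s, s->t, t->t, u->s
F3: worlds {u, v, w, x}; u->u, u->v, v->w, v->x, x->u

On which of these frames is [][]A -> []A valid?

F2

This is the axiom for density; its first-order frame correspondent is forall x forall y (Rxy -> exists z (Rxz & Rzy)).
F1: fails — Rsw but no z with Rsz and Rzw.
F2: ✓.
F3: fails — Rvw but no z with Rvz and Rzw.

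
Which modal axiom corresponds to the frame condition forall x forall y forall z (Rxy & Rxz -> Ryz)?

The condition is the Euclidean property. The 5 schema ◇ψ → □◇ψ defines it.
Suppose ◇ψ→□◇ψ is valid. Take Rxy, Rxz and set V(ψ)={y}. Then ◇ψ at x, so □◇ψ at x, so ◇ψ at z, so some w with Rzw has ψ; w=y, i.e. Rzy. By symmetry of the argument, Ryz.

◇ψ → □◇ψ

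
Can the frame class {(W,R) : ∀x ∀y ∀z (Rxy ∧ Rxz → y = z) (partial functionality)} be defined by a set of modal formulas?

Yes — defined by ◇p → □p

The condition is partial functionality. A defining modal formula is ◇p → □p.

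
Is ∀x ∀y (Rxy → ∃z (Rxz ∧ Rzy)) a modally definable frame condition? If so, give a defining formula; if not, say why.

The condition is density. A defining modal formula is □□r → □r.
Suppose □□r→□r is valid. Take Rxy and set V(r)={w : xR²w}. Then □□r at x, so □r at x, so r at y, i.e. ∃z(Rxz∧Rzy).

Yes — defined by □□r → □r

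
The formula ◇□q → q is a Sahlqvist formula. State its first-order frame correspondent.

Equivalently (dual form): q → □◇q.
Suppose q→□◇q is valid. Take Rxy and set V(q)={x}. Then q at x, so □◇q at x, so ◇q at y, so some z with Ryz has q; z=x, i.e. Ryx.
Conversely, on a frame with symmetry the schema holds at every world under every valuation.
Frame condition: ∀x ∀y (Rxy → Ryx).

Symmetry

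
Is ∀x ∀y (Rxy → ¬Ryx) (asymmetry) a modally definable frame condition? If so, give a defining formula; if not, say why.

Any modally definable frame class is closed under surjective bounded morphisms.
The 4-cycle (worlds w0,w1,w2,w3 with w0→w1→w2→w3→w0) is asymmetric. Mapping every world to a single reflexive point • is a surjective bounded morphism, and the reflexive point is not asymmetric (R•• but asymmetry requires ¬R••).
So no modal formula (or set of formulas) defines exactly the asymmetric frames.

No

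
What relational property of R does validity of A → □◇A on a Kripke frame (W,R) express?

symmetry

Suppose A→□◇A is valid. Take Rxy and set V(A)={x}. Then A at x, so □◇A at x, so ◇A at y, so some z with Ryz has A; z=x, i.e. Ryx.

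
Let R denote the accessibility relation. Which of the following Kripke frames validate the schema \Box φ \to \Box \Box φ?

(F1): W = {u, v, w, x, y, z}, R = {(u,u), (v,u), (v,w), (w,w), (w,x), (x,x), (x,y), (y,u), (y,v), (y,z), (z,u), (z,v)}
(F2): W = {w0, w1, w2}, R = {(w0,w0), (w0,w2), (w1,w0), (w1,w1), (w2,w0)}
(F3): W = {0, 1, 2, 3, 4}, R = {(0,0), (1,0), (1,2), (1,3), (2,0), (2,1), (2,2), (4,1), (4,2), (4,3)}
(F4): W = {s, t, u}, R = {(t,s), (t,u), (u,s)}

(F4)

The schema corresponds to transitivity: \forall x \forall y \forall z (Rxy \wedge Ryz \to Rxz).
(F1): fails — Rwx and Rxy but not Rwy.
(F2): fails — Rw1w0 and Rw0w2 but not Rw1w2.
(F3): fails — R12 and R21 but not R11.
(F4): ✓.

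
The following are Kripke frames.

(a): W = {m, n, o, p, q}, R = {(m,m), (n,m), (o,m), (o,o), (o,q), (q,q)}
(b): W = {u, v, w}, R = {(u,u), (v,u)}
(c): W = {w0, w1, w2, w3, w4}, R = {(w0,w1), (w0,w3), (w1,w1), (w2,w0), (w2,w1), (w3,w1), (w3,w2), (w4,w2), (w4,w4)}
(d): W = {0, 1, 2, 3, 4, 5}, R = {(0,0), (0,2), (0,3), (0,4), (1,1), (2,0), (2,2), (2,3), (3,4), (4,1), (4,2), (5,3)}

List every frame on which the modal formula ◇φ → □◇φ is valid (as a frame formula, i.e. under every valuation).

(b)

The schema corresponds to the Euclidean property: ∀x ∀y ∀z (Rxy ∧ Rxz → Ryz).
(a): fails — Rom and Roo but not Rmo.
(b): ✓.
(c): fails — Rw0w1 and Rw0w3 but not Rw1w3.
(d): fails — R02 and R04 but not R24.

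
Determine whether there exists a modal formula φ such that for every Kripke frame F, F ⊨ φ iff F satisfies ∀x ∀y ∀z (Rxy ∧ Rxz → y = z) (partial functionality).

Yes: it is partial functionality, defined by the CD schema ◇q → □q.
Suppose ◇q→□q is valid. Take Rxy, Rxz and set V(q)={y}. Then ◇q at x, so □q at x, so q at z, i.e. z=y.

Yes — defined by ◇q → □q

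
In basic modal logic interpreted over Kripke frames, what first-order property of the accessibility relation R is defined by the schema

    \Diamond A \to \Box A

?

partial functionality: \forall x \forall y \forall z (Rxy \wedge Rxz \to y = z)

This schema is the CD axiom.
It corresponds to partial functionality: \forall x \forall y \forall z (Rxy \wedge Rxz \to y = z).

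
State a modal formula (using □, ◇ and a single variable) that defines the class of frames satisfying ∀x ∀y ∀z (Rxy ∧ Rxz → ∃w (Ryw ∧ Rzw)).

This is convergence; the standard corresponding axiom is .2: ◇□ψ → □◇ψ.
Suppose ◇□ψ→□◇ψ is valid. Take Rxy, Rxz and set V(ψ)={w : Ryw}. Then □ψ at y so ◇□ψ at x, so □◇ψ at x, so ◇ψ at z, giving w with Rzw and Ryw.

◇□ψ → □◇ψ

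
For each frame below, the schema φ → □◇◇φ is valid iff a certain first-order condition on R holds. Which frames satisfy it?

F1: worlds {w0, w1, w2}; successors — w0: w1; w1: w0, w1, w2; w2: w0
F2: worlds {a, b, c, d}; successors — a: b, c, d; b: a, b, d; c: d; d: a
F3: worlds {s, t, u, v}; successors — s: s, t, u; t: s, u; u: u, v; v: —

F1

This is the axiom for a generalized confluence (Geach) condition; its first-order frame correspondent is ∀x ∀z (xRz → ∃w (x = w ∧ zR²w)).
F1: holds.
F2: fails — aRd but no w with a=w and dR²w.
F3: fails — sRu but no w with s=w and uR²w.
Valid on: F1.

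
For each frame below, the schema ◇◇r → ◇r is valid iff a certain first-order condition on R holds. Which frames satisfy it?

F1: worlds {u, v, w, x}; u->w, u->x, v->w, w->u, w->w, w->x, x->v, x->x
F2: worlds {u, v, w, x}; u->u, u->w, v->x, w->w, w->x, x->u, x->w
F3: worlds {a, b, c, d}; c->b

This is the axiom for transitivity; its first-order frame correspondent is ∀x ∀y ∀z (Rxy ∧ Ryz → Rxz).
F1: fails — Ruw and Rwu but not Ruu.
F2: fails — Rxw and Rwx but not Rxx.
F3: ✓.

F3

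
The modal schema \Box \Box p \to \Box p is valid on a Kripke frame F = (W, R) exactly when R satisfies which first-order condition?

density

This schema is the C4 axiom.
It corresponds to density: \forall x \forall y (Rxy \to \exists z (Rxz \wedge Rzy)).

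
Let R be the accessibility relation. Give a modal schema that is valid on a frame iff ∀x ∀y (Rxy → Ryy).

A defining formula is □(□ψ → ψ) (the T□ axiom).
Suppose □(□ψ→ψ) is valid. Take Rxy and set V(ψ)={w : Ryw}. Then at y, □ψ holds; since □(□ψ→ψ) at x, □ψ→ψ at y, so ψ at y, i.e. Ryy.

□(□ψ → ψ)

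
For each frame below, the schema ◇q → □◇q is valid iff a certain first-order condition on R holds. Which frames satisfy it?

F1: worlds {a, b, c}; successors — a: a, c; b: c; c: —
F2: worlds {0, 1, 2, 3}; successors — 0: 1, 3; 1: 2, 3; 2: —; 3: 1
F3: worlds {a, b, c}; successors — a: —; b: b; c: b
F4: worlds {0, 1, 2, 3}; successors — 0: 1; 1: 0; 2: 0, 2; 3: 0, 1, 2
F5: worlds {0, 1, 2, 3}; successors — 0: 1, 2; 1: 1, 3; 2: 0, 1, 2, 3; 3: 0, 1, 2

F3

This is the axiom for the Euclidean property; its first-order frame correspondent is ∀x ∀y ∀z (Rxy ∧ Rxz → Ryz).
F1: fails — Rac and Raa but not Rca.
F2: fails — R01 and R01 but not R11.
F3: holds.
F4: fails — R01 and R01 but not R11.
F5: fails — R01 and R02 but not R12.
Valid on: F3.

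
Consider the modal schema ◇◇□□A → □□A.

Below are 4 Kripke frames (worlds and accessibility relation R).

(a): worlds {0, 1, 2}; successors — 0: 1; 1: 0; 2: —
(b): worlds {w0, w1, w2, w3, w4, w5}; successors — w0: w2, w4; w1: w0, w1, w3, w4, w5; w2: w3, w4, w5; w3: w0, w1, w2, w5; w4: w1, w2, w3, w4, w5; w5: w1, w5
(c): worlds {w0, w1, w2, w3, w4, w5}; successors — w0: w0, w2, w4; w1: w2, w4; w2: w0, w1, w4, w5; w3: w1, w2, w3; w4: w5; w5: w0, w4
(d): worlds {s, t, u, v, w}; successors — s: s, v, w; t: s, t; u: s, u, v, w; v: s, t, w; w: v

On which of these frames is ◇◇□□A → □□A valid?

(a)

Frame correspondent (Sahlqvist): ∀x ∀y ∀z ((xR²y ∧ xR²z) → ∃w (yR²w ∧ z = w)) — i.e. a generalized confluence (Geach) condition.
(a): satisfies the condition.
(b): fails — w0R²w5, w0R²w2 but no w with w5R²w and w2=w.
(c): fails — w0R²w1, w0R²w2 but no w with w1R²w and w2=w.
(d): fails — sR²w, sR²v but no w* with wR²w* and v=w*.
Valid on: (a).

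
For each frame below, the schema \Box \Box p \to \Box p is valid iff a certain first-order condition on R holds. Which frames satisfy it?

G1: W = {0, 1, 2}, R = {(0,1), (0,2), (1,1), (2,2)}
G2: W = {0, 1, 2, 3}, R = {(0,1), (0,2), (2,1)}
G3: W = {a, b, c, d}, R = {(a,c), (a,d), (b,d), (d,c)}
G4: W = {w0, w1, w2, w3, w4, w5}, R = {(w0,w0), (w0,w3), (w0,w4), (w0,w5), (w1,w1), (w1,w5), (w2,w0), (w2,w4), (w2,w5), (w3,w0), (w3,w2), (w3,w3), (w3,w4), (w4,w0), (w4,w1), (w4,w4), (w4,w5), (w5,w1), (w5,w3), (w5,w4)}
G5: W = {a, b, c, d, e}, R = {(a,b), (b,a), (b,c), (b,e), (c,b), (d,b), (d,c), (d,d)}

The schema corresponds to density: \forall x \forall y (Rxy \to \exists z (Rxz \wedge Rzy)).
G1: holds.
G2: fails — R21 but no z with R2z and Rz1.
G3: fails — Rad but no z with Raz and Rzd.
G4: holds.
G5: fails — Rbc but no z with Rbz and Rzc.

G1, G4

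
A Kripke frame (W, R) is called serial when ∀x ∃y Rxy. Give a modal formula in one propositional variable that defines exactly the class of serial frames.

□ψ → ◇ψ

This is seriality; the standard corresponding axiom is D: □ψ → ◇ψ.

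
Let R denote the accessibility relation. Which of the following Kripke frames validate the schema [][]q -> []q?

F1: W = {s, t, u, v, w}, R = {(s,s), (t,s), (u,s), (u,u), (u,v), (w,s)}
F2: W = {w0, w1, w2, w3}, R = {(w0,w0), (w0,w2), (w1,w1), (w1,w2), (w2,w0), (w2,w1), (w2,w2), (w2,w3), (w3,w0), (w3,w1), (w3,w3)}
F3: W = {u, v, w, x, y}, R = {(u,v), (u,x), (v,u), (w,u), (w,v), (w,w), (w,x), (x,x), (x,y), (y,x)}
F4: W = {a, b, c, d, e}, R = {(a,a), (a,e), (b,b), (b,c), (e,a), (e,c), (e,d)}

F1, F2

The schema corresponds to density: forall x forall y (Rxy -> exists z (Rxz & Rzy)).
F1: satisfies the condition.
F2: satisfies the condition.
F3: fails — Ruv but no z with Ruz and Rzv.
F4: fails — Rec but no z with Rez and Rzc.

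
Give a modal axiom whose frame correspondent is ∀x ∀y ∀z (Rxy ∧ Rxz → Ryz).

◇ψ → □◇ψ

The condition is the Euclidean property. The 5 schema ◇ψ → □◇ψ defines it.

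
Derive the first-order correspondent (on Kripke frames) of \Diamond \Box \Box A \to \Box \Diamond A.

\forall x \forall y \forall z ((xRy \wedge xRz) \to \exists w (y R^2 w \wedge zRw))

This is a Sahlqvist (Geach-type) schema ◇^1□^2A → □^1◇^1A.
Minimal-valuation argument: fix x; take any y with xR^1y and any z with xR^1z. Set V(A) to the set of worlds R-reachable from y in exactly 2 steps. Then □^2A holds at y, so the antecedent holds at x; validity forces ◇^1A at z, giving a w with zR^1w and yR^2w.
First-order correspondent: \forall x \forall y \forall z ((xRy \wedge xRz) \to \exists w (y R^2 w \wedge zRw)).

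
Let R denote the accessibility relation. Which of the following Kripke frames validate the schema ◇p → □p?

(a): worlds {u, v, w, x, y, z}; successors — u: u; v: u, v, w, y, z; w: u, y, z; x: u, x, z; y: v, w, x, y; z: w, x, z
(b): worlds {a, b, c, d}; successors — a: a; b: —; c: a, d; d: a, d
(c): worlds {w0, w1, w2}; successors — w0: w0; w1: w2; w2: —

(c)

This is the axiom for partial functionality; its first-order frame correspondent is ∀x ∀y ∀z (Rxy ∧ Rxz → y = z).
(a): fails — v sees both u and v.
(b): fails — c sees both a and d.
(c): ✓.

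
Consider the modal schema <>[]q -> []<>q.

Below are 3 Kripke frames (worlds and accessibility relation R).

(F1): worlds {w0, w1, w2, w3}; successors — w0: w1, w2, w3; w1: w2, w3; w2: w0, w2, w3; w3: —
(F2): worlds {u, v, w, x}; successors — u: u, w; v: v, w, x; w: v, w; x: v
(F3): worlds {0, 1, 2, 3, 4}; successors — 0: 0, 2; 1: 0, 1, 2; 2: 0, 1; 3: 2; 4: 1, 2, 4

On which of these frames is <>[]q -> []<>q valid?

The schema corresponds to convergence: forall x forall y forall z (Rxy & Rxz -> exists w (Ryw & Rzw)).
(F1): fails — Rw0w1 and Rw0w3 but w1 and w3 have no common successor.
(F2): satisfies the condition.
(F3): satisfies the condition.

(F2), (F3)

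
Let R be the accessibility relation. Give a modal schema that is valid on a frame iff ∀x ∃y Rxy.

A defining formula is □q → ◇q (the D axiom).
Suppose □q→◇q is valid. At any x set V(q)=W. Then □q at x, so ◇q at x, so x has a successor.

□q → ◇q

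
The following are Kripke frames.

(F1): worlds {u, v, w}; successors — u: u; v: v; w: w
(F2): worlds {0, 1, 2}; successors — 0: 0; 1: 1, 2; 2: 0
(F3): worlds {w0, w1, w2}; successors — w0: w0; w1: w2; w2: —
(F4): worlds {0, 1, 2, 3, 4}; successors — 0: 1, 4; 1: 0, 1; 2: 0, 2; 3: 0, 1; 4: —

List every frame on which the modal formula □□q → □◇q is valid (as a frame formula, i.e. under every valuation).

(F1), (F2)

This is the axiom for a generalized confluence (Geach) condition; its first-order frame correspondent is ∀x ∀z (xRz → ∃w (xR²w ∧ zRw)).
(F1): holds.
(F2): holds.
(F3): fails — w1Rw2 but no w with w1R²w and w2Rw.
(F4): fails — 0R4 but no w with 0R²w and 4Rw.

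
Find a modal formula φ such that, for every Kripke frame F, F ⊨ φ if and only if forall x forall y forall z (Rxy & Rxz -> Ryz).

The condition is the Euclidean property. The 5 schema ◇q → □◇q defines it.
Suppose ◇q→□◇q is valid. Take Rxy, Rxz and set V(q)={y}. Then ◇q at x, so □◇q at x, so ◇q at z, so some w with Rzw has q; w=y, i.e. Rzy. By symmetry of the argument, Ryz.

◇q → □◇q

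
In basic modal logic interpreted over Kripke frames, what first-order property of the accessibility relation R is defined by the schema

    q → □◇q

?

symmetry: ∀x ∀y (Rxy → Ryx)

Suppose q→□◇q is valid. Take Rxy and set V(q)={x}. Then q at x, so □◇q at x, so ◇q at y, so some z with Ryz has q; z=x, i.e. Ryx.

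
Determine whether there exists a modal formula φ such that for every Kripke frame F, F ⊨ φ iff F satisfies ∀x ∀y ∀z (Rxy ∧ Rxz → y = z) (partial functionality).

The condition is partial functionality. A defining modal formula is ◇r → □r.

Yes — defined by ◇r → □r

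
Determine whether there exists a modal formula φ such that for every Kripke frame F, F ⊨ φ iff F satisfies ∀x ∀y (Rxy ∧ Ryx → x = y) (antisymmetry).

Modal frame validity is preserved under surjective bounded morphisms.
The 4-cycle (worlds 0,1,2,3 with 0→1→2→3→0) is antisymmetric. Sending even-indexed worlds to s and odd-indexed worlds to t is a surjective bounded morphism onto the two-world frame with s↔t, which is not antisymmetric.
Hence antisymmetry is not modally definable.

Not modally definable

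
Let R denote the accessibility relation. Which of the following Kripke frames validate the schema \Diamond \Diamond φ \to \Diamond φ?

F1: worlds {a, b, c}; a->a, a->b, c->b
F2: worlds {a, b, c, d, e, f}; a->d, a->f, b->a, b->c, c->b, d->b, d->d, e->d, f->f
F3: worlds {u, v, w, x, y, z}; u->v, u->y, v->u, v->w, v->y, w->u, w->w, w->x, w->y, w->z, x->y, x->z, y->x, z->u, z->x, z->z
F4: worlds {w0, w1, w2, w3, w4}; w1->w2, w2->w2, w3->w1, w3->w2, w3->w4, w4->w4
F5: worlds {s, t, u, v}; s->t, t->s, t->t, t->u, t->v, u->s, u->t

The schema corresponds to a generalized confluence (Geach) condition: \forall x \forall y (x R^2 y \to \exists w (y = w \wedge xRw)).
F1: satisfies the condition.
F2: fails — aR²b but no w with b=w and aRw.
F3: fails — uR²u but no t with u=t and uRt.
F4: satisfies the condition.
F5: fails — sR²s but no w with s=w and sRw.

F1, F4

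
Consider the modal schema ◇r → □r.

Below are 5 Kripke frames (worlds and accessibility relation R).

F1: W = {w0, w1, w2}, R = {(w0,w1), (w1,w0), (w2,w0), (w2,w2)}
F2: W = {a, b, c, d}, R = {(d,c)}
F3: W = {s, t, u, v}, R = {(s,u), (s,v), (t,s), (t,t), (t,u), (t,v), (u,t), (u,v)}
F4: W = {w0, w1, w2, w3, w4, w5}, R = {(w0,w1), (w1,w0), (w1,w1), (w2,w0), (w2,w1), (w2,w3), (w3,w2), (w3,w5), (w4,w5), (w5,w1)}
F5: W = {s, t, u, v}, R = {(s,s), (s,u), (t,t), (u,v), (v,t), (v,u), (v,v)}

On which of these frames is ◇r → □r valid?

F2

This is the axiom for partial functionality; its first-order frame correspondent is ∀x ∀y ∀z (Rxy ∧ Rxz → y = z).
F1: fails — w2 sees both w0 and w2.
F2: holds.
F3: fails — s sees both u and v.
F4: fails — w1 sees both w0 and w1.
F5: fails — s sees both s and u.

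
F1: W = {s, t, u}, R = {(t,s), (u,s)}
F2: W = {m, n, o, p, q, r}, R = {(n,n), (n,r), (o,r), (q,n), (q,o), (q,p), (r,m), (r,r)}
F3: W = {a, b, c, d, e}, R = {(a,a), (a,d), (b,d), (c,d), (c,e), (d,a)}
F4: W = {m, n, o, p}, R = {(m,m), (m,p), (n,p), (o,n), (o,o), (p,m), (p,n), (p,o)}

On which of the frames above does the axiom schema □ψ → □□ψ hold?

The schema corresponds to transitivity: ∀x ∀y ∀z (Rxy ∧ Ryz → Rxz).
F1: ✓.
F2: fails — Rnr and Rrm but not Rnm.
F3: fails — Rcd and Rda but not Rca.
F4: fails — Ron and Rnp but not Rop.

F1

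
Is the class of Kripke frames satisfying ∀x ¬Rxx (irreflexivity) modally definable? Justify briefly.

Any modally definable frame class is closed under surjective bounded morphisms.
The 3-cycle (worlds s,t,u with s→t→u→s) is irreflexive, and the map sending every world to a single reflexive point • is a surjective bounded morphism (forth: every edge maps to (•,•); back: every world has a successor). So any modal formula valid on the 3-cycle is also valid on the reflexive point, which is not irreflexive.
So no modal formula (or set of formulas) defines exactly the irreflexive frames.

No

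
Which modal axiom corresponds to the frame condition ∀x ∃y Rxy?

□s → ◇s

A defining formula is □s → ◇s (the D axiom).
Suppose □s→◇s is valid. At any x set V(s)=W. Then □s at x, so ◇s at x, so x has a successor.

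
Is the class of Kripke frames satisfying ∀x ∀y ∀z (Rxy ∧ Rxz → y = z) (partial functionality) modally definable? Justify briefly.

Definable; ◇p → □p defines it

Yes: it is partial functionality, defined by the CD schema ◇p → □p.
Suppose ◇p→□p is valid. Take Rxy, Rxz and set V(p)={y}. Then ◇p at x, so □p at x, so p at z, i.e. z=y.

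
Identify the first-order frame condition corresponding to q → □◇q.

Symmetry

Suppose q→□◇q is valid. Take Rxy and set V(q)={x}. Then q at x, so □◇q at x, so ◇q at y, so some z with Ryz has q; z=x, i.e. Ryx.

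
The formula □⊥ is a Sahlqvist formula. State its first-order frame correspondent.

□⊥ is valid iff no world has any successor (otherwise □⊥ fails at any world with one).
The converse is a direct semantic check.
So the correspondent is emptiness of R.

Emptiness of R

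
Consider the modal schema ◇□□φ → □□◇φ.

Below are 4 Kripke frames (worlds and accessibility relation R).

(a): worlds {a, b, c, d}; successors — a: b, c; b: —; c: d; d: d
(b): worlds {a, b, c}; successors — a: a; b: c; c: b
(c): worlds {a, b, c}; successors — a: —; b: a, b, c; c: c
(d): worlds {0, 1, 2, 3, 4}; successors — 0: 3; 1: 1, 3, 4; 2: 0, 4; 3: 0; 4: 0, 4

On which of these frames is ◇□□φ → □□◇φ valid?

(b)

This is the axiom for a generalized confluence (Geach) condition; its first-order frame correspondent is ∀x ∀y ∀z ((xRy ∧ xR²z) → ∃w (yR²w ∧ zRw)).
(a): fails — aRb, aR²d but no w with bR²w and dRw.
(b): holds.
(c): fails — bRa, bR²a but no w with aR²w and aRw.
(d): fails — 1R3, 1R²3 but no w with 3R²w and 3Rw.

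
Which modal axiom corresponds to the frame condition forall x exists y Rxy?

□r → ◇r

A defining formula is □r → ◇r (the D axiom).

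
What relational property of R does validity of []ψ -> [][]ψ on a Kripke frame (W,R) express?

transitivity: forall x forall y forall z (Rxy & Ryz -> Rxz)

Suppose □ψ→□□ψ is valid. Take Rxy, Ryz and set V(ψ)={w : Rxw}. Then □ψ at x, so □□ψ at x, so □ψ at y, so ψ at z, i.e. Rxz.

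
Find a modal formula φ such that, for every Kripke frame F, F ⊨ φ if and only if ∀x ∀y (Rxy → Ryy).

A defining formula is □(□ψ → ψ) (the T□ axiom).
Suppose □(□ψ→ψ) is valid. Take Rxy and set V(ψ)={w : Ryw}. Then at y, □ψ holds; since □(□ψ→ψ) at x, □ψ→ψ at y, so ψ at y, i.e. Ryy.

□(□ψ → ψ)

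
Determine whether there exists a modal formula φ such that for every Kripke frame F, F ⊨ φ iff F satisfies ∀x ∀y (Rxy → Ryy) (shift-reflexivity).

This is a Sahlqvist condition; the T□ axiom □(□p → p) defines it.
Suppose □(□p→p) is valid. Take Rxy and set V(p)={w : Ryw}. Then at y, □p holds; since □(□p→p) at x, □p→p at y, so p at y, i.e. Ryy.

Yes, by □(□p → p)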